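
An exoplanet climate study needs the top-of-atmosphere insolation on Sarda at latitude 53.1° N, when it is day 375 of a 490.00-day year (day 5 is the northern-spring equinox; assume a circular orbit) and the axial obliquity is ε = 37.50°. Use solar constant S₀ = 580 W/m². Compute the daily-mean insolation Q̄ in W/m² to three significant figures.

Solar longitude: λ_s = 360° × (375 − 5)/490.00 = 271.837°.
sin δ = sin 37.50° × sin 271.837° = -0.60845, so δ = -37.477°.
cos H₀ = −tan(+53.1°) tan(-37.477°) = 1.0211 ≥ 1 ⇒ polar night, H₀ = 0 and Q̄ = 0.

Q̄ ≈ 0.00 W/m²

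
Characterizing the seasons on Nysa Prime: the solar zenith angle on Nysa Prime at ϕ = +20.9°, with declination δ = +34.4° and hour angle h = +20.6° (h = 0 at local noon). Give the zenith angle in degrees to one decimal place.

θ_z = 22.6°

cos θ_z = sin ϕ sin δ + cos ϕ cos δ cos h = 0.201545 + 0.721538 = 0.923083.
θ_z = arccos(0.923083) = 22.6°.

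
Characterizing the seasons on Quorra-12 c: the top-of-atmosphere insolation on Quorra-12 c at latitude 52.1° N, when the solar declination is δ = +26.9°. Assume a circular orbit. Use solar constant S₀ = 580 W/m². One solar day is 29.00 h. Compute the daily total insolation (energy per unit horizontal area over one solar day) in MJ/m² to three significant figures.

cos H₀ = −tan(+52.1°) tan(+26.900°) = -0.6517, H₀ = 2.2806 rad.
Bracket: H₀ sin φ sin δ + cos φ cos δ sin H₀ = 2.2806×0.78908×0.45243 + 0.61429×0.89180×0.75848 = 0.814182 + 0.415513 = 1.229695.
Q̄ = (S₀/π) × [bracket] = (580/π) × 1.229695 = 227.03 W/m².
Daily total = Q̄ × 29.00 h × 3600 s/h = 227.03 × 29.00 × 3600 / 10⁶ = 23.70 MJ/m².

23.7 MJ/m²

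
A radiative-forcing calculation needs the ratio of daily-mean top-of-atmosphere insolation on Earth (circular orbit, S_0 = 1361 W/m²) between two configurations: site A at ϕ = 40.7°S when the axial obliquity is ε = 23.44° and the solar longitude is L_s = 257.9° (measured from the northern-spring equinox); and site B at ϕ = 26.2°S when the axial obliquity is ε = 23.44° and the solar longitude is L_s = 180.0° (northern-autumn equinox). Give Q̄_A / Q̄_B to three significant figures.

Q̄_A / Q̄_B ≈ 1.27

— Configuration A (ϕ=-40.7°):
Solar declination: sin δ = sin ε · sin L_s = sin 23.44° × sin 257.9° = -0.38895, so δ = -22.889°.
cos h₀ = −tan(-40.7°) tan(-22.889°) = -0.3631, h₀ = 1.9424 rad.
Bracket: h₀ sin ϕ sin δ + cos ϕ cos δ sin h₀ = 1.9424×-0.65210×-0.38895 + 0.75813×0.92126×0.93173 = 0.492659 + 0.650753 = 1.143412.
Q̄ = (S_0/π) × [bracket] = (1361/π) × 1.143412 = 495.35 W/m².
— Configuration B (ϕ=-26.2°):
Solar declination: sin δ = sin ε · sin L_s = sin 23.44° × sin 180.0° = 0.00000, so δ = +0.000°.
cos h₀ = −tan(-26.2°) tan(+0.000°) = 0.0000, h₀ = 1.5708 rad.
Bracket: h₀ sin ϕ sin δ + cos ϕ cos δ sin h₀ = 1.5708×-0.44151×0.00000 + 0.89726×1.00000×1.00000 = -0.000000 + 0.897260 = 0.897260.
Q̄ = (S_0/π) × [bracket] = (1361/π) × 0.897260 = 388.71 W/m².
Ratio Q̄_A / Q̄_B = 495.35 / 388.71 = 1.274.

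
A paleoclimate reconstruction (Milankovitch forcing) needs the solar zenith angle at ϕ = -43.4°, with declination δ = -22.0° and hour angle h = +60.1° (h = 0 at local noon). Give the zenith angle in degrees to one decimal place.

cos θ_z = sin ϕ sin δ + cos ϕ cos δ cos h = 0.257388 + 0.335815 = 0.593203.
θ_z = arccos(0.593203) = 53.6°.

θ_z = 53.6°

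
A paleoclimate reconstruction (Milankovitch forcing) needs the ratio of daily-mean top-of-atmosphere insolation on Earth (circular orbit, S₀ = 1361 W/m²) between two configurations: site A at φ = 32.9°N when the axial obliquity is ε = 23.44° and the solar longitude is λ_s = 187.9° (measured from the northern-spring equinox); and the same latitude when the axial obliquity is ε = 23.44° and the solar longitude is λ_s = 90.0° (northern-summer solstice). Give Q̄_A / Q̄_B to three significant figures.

Q̄_A / Q̄_B ≈ 0.695

— Configuration A (φ=+32.9°):
Solar declination: sin δ = sin ε · sin λ_s = sin 23.44° × sin 187.9° = -0.05467, so δ = -3.134°.
cos H₀ = −tan(+32.9°) tan(-3.134°) = 0.0354, H₀ = 1.5354 rad.
Bracket: H₀ sin φ sin δ + cos φ cos δ sin H₀ = 1.5354×0.54317×-0.05467 + 0.83962×0.99850×0.99937 = -0.045594 + 0.837832 = 0.792238.
Q̄ = (S₀/π) × [bracket] = (1361/π) × 0.792238 = 343.21 W/m².
— Configuration B (φ=+32.9°):
Solar declination: sin δ = sin ε · sin λ_s = sin 23.44° × sin 90.0° = 0.39779, so δ = +23.440°.
cos H₀ = −tan(+32.9°) tan(+23.440°) = -0.2805, H₀ = 1.8551 rad.
Bracket: H₀ sin φ sin δ + cos φ cos δ sin H₀ = 1.8551×0.54317×0.39779 + 0.83962×0.91748×0.95986 = 0.400827 + 0.739413 = 1.140240.
Q̄ = (S₀/π) × [bracket] = (1361/π) × 1.140240 = 493.97 W/m².
Ratio Q̄_A / Q̄_B = 343.21 / 493.97 = 0.6948.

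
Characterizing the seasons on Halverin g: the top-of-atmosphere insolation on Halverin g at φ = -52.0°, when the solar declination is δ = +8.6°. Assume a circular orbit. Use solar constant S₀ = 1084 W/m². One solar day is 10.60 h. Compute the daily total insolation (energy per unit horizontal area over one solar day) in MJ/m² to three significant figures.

5.73 MJ/m²

cos H₀ = −tan(-52.0°) tan(+8.600°) = 0.1936, H₀ = 1.3760 rad.
Bracket: H₀ sin φ sin δ + cos φ cos δ sin H₀ = 1.3760×-0.78801×0.14954 + 0.61566×0.98876×0.98109 = -0.162146 + 0.597229 = 0.435083.
Q̄ = (S₀/π) × [bracket] = (1084/π) × 0.435083 = 150.12 W/m².
Daily total = Q̄ × 10.60 h × 3600 s/h = 150.12 × 10.60 × 3600 / 10⁶ = 5.729 MJ/m².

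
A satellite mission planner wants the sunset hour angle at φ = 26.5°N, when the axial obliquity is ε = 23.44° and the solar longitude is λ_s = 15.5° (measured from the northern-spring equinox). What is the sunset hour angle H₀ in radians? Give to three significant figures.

H₀ = 1.62 rad

Solar declination: sin δ = sin ε · sin λ_s = sin 23.44° × sin 15.5° = 0.10630, so δ = +6.102°.
cos H₀ = −tan φ · tan δ = −tan(+26.5°) × tan(+6.102°) = -0.0533, so H₀ = 1.6241 rad = 93.06°.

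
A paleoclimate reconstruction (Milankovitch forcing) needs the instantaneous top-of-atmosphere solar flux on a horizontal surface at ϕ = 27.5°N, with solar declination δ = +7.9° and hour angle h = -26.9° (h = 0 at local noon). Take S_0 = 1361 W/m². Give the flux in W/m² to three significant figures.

1.15e+03 W/m²

cos θ_z = sin ϕ sin δ + cos ϕ cos δ cos h = 0.063465 + 0.783527 = 0.846992.
Flux = S_0 · cos θ_z = 1361 × 0.846992 = 1153 W/m².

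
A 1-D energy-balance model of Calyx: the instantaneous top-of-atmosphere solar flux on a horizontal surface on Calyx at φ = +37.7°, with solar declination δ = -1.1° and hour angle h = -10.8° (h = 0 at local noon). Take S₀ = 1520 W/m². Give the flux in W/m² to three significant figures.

cos θ_z = sin φ sin δ + cos φ cos δ cos h = -0.011740 + 0.777066 = 0.765326.
Flux = S₀ · cos θ_z = 1520 × 0.765326 = 1163 W/m².

1.16e+03 W/m²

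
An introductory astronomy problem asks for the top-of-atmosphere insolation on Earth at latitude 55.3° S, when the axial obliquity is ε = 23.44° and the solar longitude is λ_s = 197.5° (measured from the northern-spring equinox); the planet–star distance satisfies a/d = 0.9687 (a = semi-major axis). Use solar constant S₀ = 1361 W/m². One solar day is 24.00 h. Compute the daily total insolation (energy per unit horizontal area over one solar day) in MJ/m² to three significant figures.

25.6 MJ/m²

Solar declination: sin δ = sin ε · sin λ_s = sin 23.44° × sin 197.5° = -0.11962, so δ = -6.870°.
cos H₀ = −tan(-55.3°) tan(-6.870°) = -0.1740, H₀ = 1.7457 rad.
Bracket: H₀ sin φ sin δ + cos φ cos δ sin H₀ = 1.7457×-0.82214×-0.11962 + 0.56928×0.99282×0.98475 = 0.171680 + 0.556573 = 0.728253.
Inverse-square distance factor (a/d)² = 0.9687² = 0.938380.
Q̄ = (S₀/π) × 0.938380 × [bracket] = (1361/π) × 0.938380 × 0.728253 = 296.05 W/m².
Daily total = Q̄ × 24.00 h × 3600 s/h = 296.05 × 24.00 × 3600 / 10⁶ = 25.58 MJ/m².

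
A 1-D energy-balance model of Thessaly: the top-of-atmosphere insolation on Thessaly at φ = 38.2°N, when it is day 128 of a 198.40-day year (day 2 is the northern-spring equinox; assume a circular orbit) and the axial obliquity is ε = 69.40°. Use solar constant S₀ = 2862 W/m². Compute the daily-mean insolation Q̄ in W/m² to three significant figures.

Solar longitude: λ_s = 360° × (128 − 2)/198.40 = 228.629°.
sin δ = sin 69.40° × sin 228.629° = -0.70246, so δ = -44.625°.
cos H₀ = −tan(+38.2°) tan(-44.625°) = 0.7767, H₀ = 0.6814 rad.
Bracket: H₀ sin φ sin δ + cos φ cos δ sin H₀ = 0.6814×0.61841×-0.70246 + 0.78586×0.71172×0.62989 = -0.296006 + 0.352305 = 0.056299.
Q̄ = (S₀/π) × [bracket] = (2862/π) × 0.056299 = 51.29 W/m².

Q̄ ≈ 51.3 W/m²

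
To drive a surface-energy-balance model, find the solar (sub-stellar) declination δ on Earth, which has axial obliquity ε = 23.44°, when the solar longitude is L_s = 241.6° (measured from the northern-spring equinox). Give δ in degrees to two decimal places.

sin δ = sin ε · sin L_s = sin 23.44° × sin 241.6° = -0.349914.
δ = arcsin(-0.349914) = -20.48°.

δ = -20.48°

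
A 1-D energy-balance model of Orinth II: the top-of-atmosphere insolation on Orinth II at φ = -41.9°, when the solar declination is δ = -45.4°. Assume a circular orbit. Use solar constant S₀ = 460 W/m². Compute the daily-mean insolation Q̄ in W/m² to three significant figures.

cos H₀ = −tan(-41.9°) tan(-45.400°) = -0.9099, H₀ = 2.7138 rad.
Bracket: H₀ sin φ sin δ + cos φ cos δ sin H₀ = 2.7138×-0.66783×-0.71203 + 0.74431×0.70215×0.41490 = 1.290453 + 0.216834 = 1.507287.
Q̄ = (S₀/π) × [bracket] = (460/π) × 1.507287 = 220.7 W/m².

Q̄ ≈ 221 W/m²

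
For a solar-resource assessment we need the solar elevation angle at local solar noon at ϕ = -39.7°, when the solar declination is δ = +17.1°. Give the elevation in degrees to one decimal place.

At local noon the hour angle is zero, so the zenith angle equals |ϕ − δ| = |-39.7° − (+17.100°)| = 56.800°.
Elevation = 90° − 56.800° = 33.2°.

33.2°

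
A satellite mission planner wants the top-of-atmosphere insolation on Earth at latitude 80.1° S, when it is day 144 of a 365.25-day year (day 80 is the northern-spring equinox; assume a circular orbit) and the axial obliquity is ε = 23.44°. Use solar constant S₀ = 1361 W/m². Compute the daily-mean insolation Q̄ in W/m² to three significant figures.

Solar longitude: λ_s = 360° × (144 − 80)/365.25 = 63.080°.
sin δ = sin 23.44° × sin 63.080° = 0.35468, so δ = +20.774°.
cos H₀ = −tan(-80.1°) tan(+20.774°) = 2.1736 ≥ 1 ⇒ polar night, H₀ = 0 and Q̄ = 0.

Q̄ ≈ 0.00 W/m²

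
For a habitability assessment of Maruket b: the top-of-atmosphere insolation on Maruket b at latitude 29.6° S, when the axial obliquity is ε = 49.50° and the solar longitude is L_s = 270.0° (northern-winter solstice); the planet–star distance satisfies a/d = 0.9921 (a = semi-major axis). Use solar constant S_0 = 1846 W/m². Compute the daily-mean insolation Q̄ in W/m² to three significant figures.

Solar declination: sin δ = sin ε · sin L_s = sin 49.50° × sin 270.0° = -0.76041, so δ = -49.500°.
cos h₀ = −tan(-29.6°) tan(-49.500°) = -0.6651, h₀ = 2.2985 rad.
Bracket: h₀ sin ϕ sin δ + cos ϕ cos δ sin h₀ = 2.2985×-0.49394×-0.76041 + 0.86949×0.64945×0.74672 = 0.863310 + 0.421666 = 1.284976.
Inverse-square distance factor (a/d)² = 0.9921² = 0.984262.
Q̄ = (S_0/π) × 0.984262 × [bracket] = (1846/π) × 0.984262 × 1.284976 = 743.2 W/m².

Q̄ ≈ 743 W/m²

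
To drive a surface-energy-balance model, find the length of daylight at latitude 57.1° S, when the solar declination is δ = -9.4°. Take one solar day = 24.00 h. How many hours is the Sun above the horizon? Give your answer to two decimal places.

cos h₀ = −tan ϕ · tan δ = −tan(-57.1°) × tan(-9.400°) = -0.2559, so h₀ = 1.8296 rad = 104.83°.
Daylight = 2h₀/(2π) × 24.00 h = (1.8296/π) × 24.00 = 13.98 h.

13.98 h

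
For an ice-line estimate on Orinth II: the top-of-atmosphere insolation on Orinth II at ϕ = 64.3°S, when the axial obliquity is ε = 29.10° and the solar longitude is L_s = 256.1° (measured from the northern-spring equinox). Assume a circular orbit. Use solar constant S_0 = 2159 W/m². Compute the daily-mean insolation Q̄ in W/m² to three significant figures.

Solar declination: sin δ = sin ε · sin L_s = sin 29.10° × sin 256.1° = -0.47209, so δ = -28.170°.
cos h₀ = −tan(-64.3°) tan(-28.170°) = -1.1127 ≤ −1 ⇒ polar day, h₀ = π.
Bracket: h₀ sin ϕ sin δ + cos ϕ cos δ sin h₀ = 3.1416×-0.90108×-0.47209 + 0.43366×0.88155×0.00000 = 1.336408 + 0.000000 = 1.336408.
Q̄ = (S_0/π) × [bracket] = (2159/π) × 1.336408 = 918.4 W/m².

Q̄ ≈ 918 W/m²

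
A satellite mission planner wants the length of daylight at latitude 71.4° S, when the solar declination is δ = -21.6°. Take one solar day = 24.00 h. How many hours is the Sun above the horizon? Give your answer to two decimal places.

24.00 h

Sunrise equation: cos h₀ = −tan ϕ · tan δ = -1.1765 ≤ −1, so the Sun never sets (polar day) and h₀ = π.
Daylight = 2h₀/(2π) × 24.00 h = (3.1416/π) × 24.00 = 24.00 h.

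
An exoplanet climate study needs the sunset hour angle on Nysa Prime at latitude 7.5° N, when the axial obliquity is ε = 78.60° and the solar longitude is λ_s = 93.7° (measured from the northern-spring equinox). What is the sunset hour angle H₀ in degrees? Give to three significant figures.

Solar declination: sin δ = sin ε · sin λ_s = sin 78.60° × sin 93.7° = 0.97823, so δ = +78.022°.
cos H₀ = −tan φ · tan δ = −tan(+7.5°) × tan(+78.022°) = -0.6206, so H₀ = 2.2402 rad = 128.36°.

H₀ = 128°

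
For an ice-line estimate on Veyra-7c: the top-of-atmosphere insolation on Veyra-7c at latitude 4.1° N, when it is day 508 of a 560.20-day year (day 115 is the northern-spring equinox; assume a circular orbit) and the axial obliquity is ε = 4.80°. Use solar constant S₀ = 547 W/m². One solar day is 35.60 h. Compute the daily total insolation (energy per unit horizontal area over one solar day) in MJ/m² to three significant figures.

22.0 MJ/m²

Solar longitude: λ_s = 360° × (508 − 115)/560.20 = 252.553°.
sin δ = sin 4.80° × sin 252.553° = -0.07983, so δ = -4.579°.
cos H₀ = −tan(+4.1°) tan(-4.579°) = 0.0057, H₀ = 1.5651 rad.
Bracket: H₀ sin φ sin δ + cos φ cos δ sin H₀ = 1.5651×0.07150×-0.07983 + 0.99744×0.99681×0.99998 = -0.008933 + 0.994238 = 0.985305.
Q̄ = (S₀/π) × [bracket] = (547/π) × 0.985305 = 171.56 W/m².
Daily total = Q̄ × 35.60 h × 3600 s/h = 171.56 × 35.60 × 3600 / 10⁶ = 21.99 MJ/m².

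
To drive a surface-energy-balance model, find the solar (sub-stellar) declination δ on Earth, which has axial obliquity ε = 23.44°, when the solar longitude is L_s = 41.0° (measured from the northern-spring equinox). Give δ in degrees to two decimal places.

sin δ = sin ε · sin L_s = sin 23.44° × sin 41.0° = 0.260973.
δ = arcsin(0.260973) = +15.13°.

δ = +15.13°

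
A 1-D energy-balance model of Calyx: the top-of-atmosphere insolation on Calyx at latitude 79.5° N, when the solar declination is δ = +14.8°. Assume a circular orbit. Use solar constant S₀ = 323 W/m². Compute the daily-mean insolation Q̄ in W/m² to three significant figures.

Q̄ ≈ 81.1 W/m²

cos H₀ = −tan(+79.5°) tan(+14.800°) = -1.4256 ≤ −1 ⇒ polar day, H₀ = π.
Bracket: H₀ sin φ sin δ + cos φ cos δ sin H₀ = 3.1416×0.98325×0.25545 + 0.18224×0.96682×0.00000 = 0.789079 + 0.000000 = 0.789079.
Q̄ = (S₀/π) × [bracket] = (323/π) × 0.789079 = 81.13 W/m².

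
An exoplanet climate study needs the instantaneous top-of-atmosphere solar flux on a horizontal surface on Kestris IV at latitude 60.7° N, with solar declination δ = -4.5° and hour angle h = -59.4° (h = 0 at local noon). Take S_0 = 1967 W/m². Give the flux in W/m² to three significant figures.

cos θ_z = sin ϕ sin δ + cos ϕ cos δ cos h = -0.068422 + 0.248348 = 0.179926.
Flux = S_0 · cos θ_z = 1967 × 0.179926 = 353.9 W/m².

354 W/m²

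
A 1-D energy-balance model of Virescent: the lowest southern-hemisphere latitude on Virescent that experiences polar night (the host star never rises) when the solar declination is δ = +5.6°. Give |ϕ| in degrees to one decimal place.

|ϕ| = 84.4°

Polar night requires cos h₀ = −tan ϕ tan δ ≥ 1, i.e. tan ϕ tan δ ≤ −1.
The boundary is |tan ϕ| · |tan δ| = 1, so |ϕ| = 90° − |δ| = 90° − 5.6° = 84.4° in the southern hemisphere.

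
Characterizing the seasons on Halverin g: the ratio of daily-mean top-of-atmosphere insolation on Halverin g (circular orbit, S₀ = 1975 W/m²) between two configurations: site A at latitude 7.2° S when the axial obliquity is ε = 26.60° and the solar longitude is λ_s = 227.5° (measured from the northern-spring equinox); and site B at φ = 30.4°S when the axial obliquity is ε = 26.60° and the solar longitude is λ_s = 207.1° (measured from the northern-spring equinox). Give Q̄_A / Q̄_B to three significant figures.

Q̄_A / Q̄_B ≈ 0.990

— Configuration A (φ=-7.2°):
Solar declination: sin δ = sin ε · sin λ_s = sin 26.60° × sin 227.5° = -0.33012, so δ = -19.276°.
cos H₀ = −tan(-7.2°) tan(-19.276°) = -0.0442, H₀ = 1.6150 rad.
Bracket: H₀ sin φ sin δ + cos φ cos δ sin H₀ = 1.6150×-0.12533×-0.33012 + 0.99211×0.94394×0.99902 = 0.066819 + 0.935575 = 1.002394.
Q̄ = (S₀/π) × [bracket] = (1975/π) × 1.002394 = 630.17 W/m².
— Configuration B (φ=-30.4°):
Solar declination: sin δ = sin ε · sin λ_s = sin 26.60° × sin 207.1° = -0.20397, so δ = -11.769°.
cos H₀ = −tan(-30.4°) tan(-11.769°) = -0.1222, H₀ = 1.6933 rad.
Bracket: H₀ sin φ sin δ + cos φ cos δ sin H₀ = 1.6933×-0.50603×-0.20397 + 0.86251×0.97898×0.99250 = 0.174774 + 0.838047 = 1.012821.
Q̄ = (S₀/π) × [bracket] = (1975/π) × 1.012821 = 636.72 W/m².
Ratio Q̄_A / Q̄_B = 630.17 / 636.72 = 0.9897.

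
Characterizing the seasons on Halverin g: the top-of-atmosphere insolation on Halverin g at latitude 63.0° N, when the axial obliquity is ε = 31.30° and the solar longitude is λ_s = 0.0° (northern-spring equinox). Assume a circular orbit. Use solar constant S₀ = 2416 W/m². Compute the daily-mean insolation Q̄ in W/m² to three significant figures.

Q̄ ≈ 349 W/m²

Solar declination: sin δ = sin ε · sin λ_s = sin 31.30° × sin 0.0° = 0.00000, so δ = +0.000°.
cos H₀ = −tan(+63.0°) tan(+0.000°) = -0.0000, H₀ = 1.5708 rad.
Bracket: H₀ sin φ sin δ + cos φ cos δ sin H₀ = 1.5708×0.89101×0.00000 + 0.45399×1.00000×1.00000 = 0.000000 + 0.453990 = 0.453990.
Q̄ = (S₀/π) × [bracket] = (2416/π) × 0.453990 = 349.1 W/m².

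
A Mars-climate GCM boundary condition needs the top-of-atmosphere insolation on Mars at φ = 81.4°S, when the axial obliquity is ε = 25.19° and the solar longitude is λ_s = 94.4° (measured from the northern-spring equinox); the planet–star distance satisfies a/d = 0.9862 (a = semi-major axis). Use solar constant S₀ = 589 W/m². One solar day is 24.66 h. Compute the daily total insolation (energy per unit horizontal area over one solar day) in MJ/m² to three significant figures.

0.00 MJ/m²

Solar declination: sin δ = sin ε · sin λ_s = sin 25.19° × sin 94.4° = 0.42437, so δ = +25.111°.
cos H₀ = −tan(-81.4°) tan(+25.111°) = 3.0989 ≥ 1 ⇒ polar night, H₀ = 0 and Q̄ = 0.
Inverse-square distance factor (a/d)² = 0.9862² = 0.972590.
Daily total = Q̄ × 24.66 h × 3600 s/h = 0.00 MJ/m².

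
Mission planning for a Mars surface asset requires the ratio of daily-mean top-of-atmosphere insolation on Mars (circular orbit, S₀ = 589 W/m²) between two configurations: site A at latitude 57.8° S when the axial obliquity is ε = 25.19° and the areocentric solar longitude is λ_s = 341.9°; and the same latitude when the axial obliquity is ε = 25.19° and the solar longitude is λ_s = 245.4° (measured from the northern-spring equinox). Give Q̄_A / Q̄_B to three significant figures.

— Configuration A (φ=-57.8°):
sin δ = sin 25.19° × sin 341.9° = -0.13223, so δ = -7.599°.
cos H₀ = −tan(-57.8°) tan(-7.599°) = -0.2118, H₀ = 1.7843 rad.
Bracket: H₀ sin φ sin δ + cos φ cos δ sin H₀ = 1.7843×-0.84619×-0.13223 + 0.53288×0.99122×0.97730 = 0.199648 + 0.516211 = 0.715859.
Q̄ = (S₀/π) × [bracket] = (589/π) × 0.715859 = 134.21 W/m².
— Configuration B (φ=-57.8°):
Solar declination: sin δ = sin ε · sin λ_s = sin 25.19° × sin 245.4° = -0.38699, so δ = -22.767°.
cos H₀ = −tan(-57.8°) tan(-22.767°) = -0.6665, H₀ = 2.3002 rad.
Bracket: H₀ sin φ sin δ + cos φ cos δ sin H₀ = 2.3002×-0.84619×-0.38699 + 0.53288×0.92208×0.74554 = 0.753240 + 0.366327 = 1.119567.
Q̄ = (S₀/π) × [bracket] = (589/π) × 1.119567 = 209.90 W/m².
Ratio Q̄_A / Q̄_B = 134.21 / 209.90 = 0.6394.

Q̄_A / Q̄_B ≈ 0.639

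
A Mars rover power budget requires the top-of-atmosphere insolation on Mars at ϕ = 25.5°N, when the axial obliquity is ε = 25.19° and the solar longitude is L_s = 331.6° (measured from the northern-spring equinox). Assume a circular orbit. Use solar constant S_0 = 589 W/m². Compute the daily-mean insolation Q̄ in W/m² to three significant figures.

Solar declination: sin δ = sin ε · sin L_s = sin 25.19° × sin 331.6° = -0.20244, so δ = -11.679°.
cos h₀ = −tan(+25.5°) tan(-11.679°) = 0.0986, h₀ = 1.4720 rad.
Bracket: h₀ sin ϕ sin δ + cos ϕ cos δ sin h₀ = 1.4720×0.43051×-0.20244 + 0.90259×0.97930×0.99513 = -0.128288 + 0.879602 = 0.751314.
Q̄ = (S_0/π) × [bracket] = (589/π) × 0.751314 = 140.9 W/m².

Q̄ ≈ 141 W/m²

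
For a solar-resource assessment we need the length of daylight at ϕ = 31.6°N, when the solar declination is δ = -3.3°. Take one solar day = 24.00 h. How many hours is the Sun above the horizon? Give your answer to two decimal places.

11.73 h

cos h₀ = −tan ϕ · tan δ = −tan(+31.6°) × tan(-3.300°) = 0.0355, so h₀ = 1.5353 rad = 87.97°.
Daylight = 2h₀/(2π) × 24.00 h = (1.5353/π) × 24.00 = 11.73 h.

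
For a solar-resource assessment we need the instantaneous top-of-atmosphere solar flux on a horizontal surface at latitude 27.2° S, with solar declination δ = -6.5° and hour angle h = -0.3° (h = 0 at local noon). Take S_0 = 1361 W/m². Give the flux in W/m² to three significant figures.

1.27e+03 W/m²

cos θ_z = sin ϕ sin δ + cos ϕ cos δ cos h = 0.051745 + 0.883687 = 0.935432.
Flux = S_0 · cos θ_z = 1361 × 0.935432 = 1273 W/m².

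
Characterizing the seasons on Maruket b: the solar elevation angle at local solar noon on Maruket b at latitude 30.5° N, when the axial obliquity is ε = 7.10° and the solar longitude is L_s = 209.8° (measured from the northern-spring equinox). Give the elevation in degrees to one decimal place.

56.0°

Solar declination: sin δ = sin ε · sin L_s = sin 7.10° × sin 209.8° = -0.06143, so δ = -3.522°.
At local noon the hour angle is zero, so the zenith angle equals |ϕ − δ| = |+30.5° − (-3.522°)| = 34.022°.
Elevation = 90° − 34.022° = 56.0°.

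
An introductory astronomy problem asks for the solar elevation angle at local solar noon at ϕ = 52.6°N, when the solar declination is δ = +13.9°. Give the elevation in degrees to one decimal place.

51.3°

At local noon the hour angle is zero, so the zenith angle equals |ϕ − δ| = |+52.6° − (+13.900°)| = 38.700°.
Elevation = 90° − 38.700° = 51.3°.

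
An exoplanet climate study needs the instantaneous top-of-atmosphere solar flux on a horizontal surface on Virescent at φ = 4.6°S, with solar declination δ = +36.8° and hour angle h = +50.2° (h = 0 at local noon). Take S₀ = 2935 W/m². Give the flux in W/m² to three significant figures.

1.36e+03 W/m²

cos θ_z = sin φ sin δ + cos φ cos δ cos h = -0.048041 + 0.510905 = 0.462864.
Flux = S₀ · cos θ_z = 2935 × 0.462864 = 1359 W/m².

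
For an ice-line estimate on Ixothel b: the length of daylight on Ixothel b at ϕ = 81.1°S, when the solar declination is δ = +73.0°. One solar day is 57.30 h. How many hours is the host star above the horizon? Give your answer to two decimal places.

0.00 h

cos h₀ = −tan ϕ · tan δ = 20.8872 ≥ 1, so the host star never rises (polar night) and h₀ = 0.
Daylight = 2h₀/(2π) × 57.30 h = (0.0000/π) × 57.30 = 0.00 h.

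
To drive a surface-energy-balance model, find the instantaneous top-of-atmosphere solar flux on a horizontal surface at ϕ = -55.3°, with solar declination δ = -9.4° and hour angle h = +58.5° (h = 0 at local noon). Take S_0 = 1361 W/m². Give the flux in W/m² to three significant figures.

582 W/m²

cos θ_z = sin ϕ sin δ + cos ϕ cos δ cos h = 0.134277 + 0.293454 = 0.427731.
Flux = S_0 · cos θ_z = 1361 × 0.427731 = 582.1 W/m².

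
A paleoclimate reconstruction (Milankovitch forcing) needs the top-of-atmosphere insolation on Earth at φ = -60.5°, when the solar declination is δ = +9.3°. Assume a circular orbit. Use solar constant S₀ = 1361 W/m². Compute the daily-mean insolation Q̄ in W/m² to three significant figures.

cos H₀ = −tan(-60.5°) tan(+9.300°) = 0.2894, H₀ = 1.2772 rad.
Bracket: H₀ sin φ sin δ + cos φ cos δ sin H₀ = 1.2772×-0.87036×0.16160 + 0.49242×0.98686×0.95720 = -0.179638 + 0.465151 = 0.285513.
Q̄ = (S₀/π) × [bracket] = (1361/π) × 0.285513 = 123.7 W/m².

Q̄ ≈ 124 W/m²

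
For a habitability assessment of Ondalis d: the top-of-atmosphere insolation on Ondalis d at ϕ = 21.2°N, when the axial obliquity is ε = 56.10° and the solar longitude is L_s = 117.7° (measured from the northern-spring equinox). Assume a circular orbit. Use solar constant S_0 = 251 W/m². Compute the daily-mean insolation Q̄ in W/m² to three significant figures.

Solar declination: sin δ = sin ε · sin L_s = sin 56.10° × sin 117.7° = 0.73489, so δ = +47.298°.
cos h₀ = −tan(+21.2°) tan(+47.298°) = -0.4203, h₀ = 2.0046 rad.
Bracket: h₀ sin ϕ sin δ + cos ϕ cos δ sin h₀ = 2.0046×0.36162×0.73489 + 0.93232×0.67819×0.90738 = 0.532724 + 0.573727 = 1.106451.
Q̄ = (S_0/π) × [bracket] = (251/π) × 1.106451 = 88.40 W/m².

Q̄ ≈ 88.4 W/m²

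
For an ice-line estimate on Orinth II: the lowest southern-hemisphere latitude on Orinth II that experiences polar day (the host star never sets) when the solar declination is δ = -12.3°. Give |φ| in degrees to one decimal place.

|φ| = 77.7°

Polar day requires cos H₀ = −tan φ tan δ ≤ −1, i.e. tan φ tan δ ≥ 1.
The boundary is |tan φ| · |tan δ| = 1, so |φ| = 90° − |δ| = 90° − 12.3° = 77.7° in the southern hemisphere.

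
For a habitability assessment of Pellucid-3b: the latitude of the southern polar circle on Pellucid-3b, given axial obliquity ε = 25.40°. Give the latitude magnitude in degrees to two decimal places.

The polar circle is the lowest latitude that experiences at least one full rotation of continuous darkness at the northern-summer solstice; it lies at |ϕ| = 90° − ε = 90° − 25.40° = 64.60°.

64.60°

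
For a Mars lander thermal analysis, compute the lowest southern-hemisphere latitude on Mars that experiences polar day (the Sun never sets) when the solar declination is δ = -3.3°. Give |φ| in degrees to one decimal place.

Polar day requires cos H₀ = −tan φ tan δ ≤ −1, i.e. tan φ tan δ ≥ 1.
The boundary is |tan φ| · |tan δ| = 1, so |φ| = 90° − |δ| = 90° − 3.3° = 86.7° in the southern hemisphere.

|φ| = 86.7°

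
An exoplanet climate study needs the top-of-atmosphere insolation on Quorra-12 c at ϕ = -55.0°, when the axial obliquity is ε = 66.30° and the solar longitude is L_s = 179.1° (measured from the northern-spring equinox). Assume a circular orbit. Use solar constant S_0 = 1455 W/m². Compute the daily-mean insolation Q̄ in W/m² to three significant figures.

Solar declination: sin δ = sin ε · sin L_s = sin 66.30° × sin 179.1° = 0.01438, so δ = +0.824°.
cos h₀ = −tan(-55.0°) tan(+0.824°) = 0.0205, h₀ = 1.5503 rad.
Bracket: h₀ sin ϕ sin δ + cos ϕ cos δ sin h₀ = 1.5503×-0.81915×0.01438 + 0.57358×0.99990×0.99979 = -0.018262 + 0.573402 = 0.555140.
Q̄ = (S_0/π) × [bracket] = (1455/π) × 0.555140 = 257.1 W/m².

Q̄ ≈ 257 W/m²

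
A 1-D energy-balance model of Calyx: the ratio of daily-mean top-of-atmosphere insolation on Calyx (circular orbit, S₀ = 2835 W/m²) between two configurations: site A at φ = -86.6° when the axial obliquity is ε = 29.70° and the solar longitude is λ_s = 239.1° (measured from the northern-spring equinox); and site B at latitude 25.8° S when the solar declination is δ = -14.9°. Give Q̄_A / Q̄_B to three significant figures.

— Configuration A (φ=-86.6°):
Solar declination: sin δ = sin ε · sin λ_s = sin 29.70° × sin 239.1° = -0.42514, so δ = -25.159°.
cos H₀ = −tan(-86.6°) tan(-25.159°) = -7.9059 ≤ −1 ⇒ polar day, H₀ = π.
Bracket: H₀ sin φ sin δ + cos φ cos δ sin H₀ = 3.1416×-0.99824×-0.42514 + 0.05931×0.90513×0.00000 = 1.333269 + 0.000000 = 1.333269.
Q̄ = (S₀/π) × [bracket] = (2835/π) × 1.333269 = 1203.2 W/m².
— Configuration B (φ=-25.8°):
cos H₀ = −tan(-25.8°) tan(-14.900°) = -0.1286, H₀ = 1.6998 rad.
Bracket: H₀ sin φ sin δ + cos φ cos δ sin H₀ = 1.6998×-0.43523×-0.25713 + 0.90032×0.96638×0.99169 = 0.190226 + 0.862821 = 1.053047.
Q̄ = (S₀/π) × [bracket] = (2835/π) × 1.053047 = 950.28 W/m².
Ratio Q̄_A / Q̄_B = 1203.2 / 950.28 = 1.266.

Q̄_A / Q̄_B ≈ 1.27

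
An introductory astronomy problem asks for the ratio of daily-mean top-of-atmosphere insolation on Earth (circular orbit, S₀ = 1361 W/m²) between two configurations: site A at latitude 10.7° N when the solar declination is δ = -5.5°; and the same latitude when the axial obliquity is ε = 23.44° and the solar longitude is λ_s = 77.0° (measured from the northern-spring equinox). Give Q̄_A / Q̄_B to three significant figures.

— Configuration A (φ=+10.7°):
cos H₀ = −tan(+10.7°) tan(-5.500°) = 0.0182, H₀ = 1.5526 rad.
Bracket: H₀ sin φ sin δ + cos φ cos δ sin H₀ = 1.5526×0.18567×-0.09585 + 0.98261×0.99540×0.99983 = -0.027631 + 0.977924 = 0.950293.
Q̄ = (S₀/π) × [bracket] = (1361/π) × 0.950293 = 411.69 W/m².
— Configuration B (φ=+10.7°):
Solar declination: sin δ = sin ε · sin λ_s = sin 23.44° × sin 77.0° = 0.38759, so δ = +22.805°.
cos H₀ = −tan(+10.7°) tan(+22.805°) = -0.0794, H₀ = 1.6503 rad.
Bracket: H₀ sin φ sin δ + cos φ cos δ sin H₀ = 1.6503×0.18567×0.38759 + 0.98261×0.92183×0.99684 = 0.118762 + 0.902937 = 1.021699.
Q̄ = (S₀/π) × [bracket] = (1361/π) × 1.021699 = 442.62 W/m².
Ratio Q̄_A / Q̄_B = 411.69 / 442.62 = 0.9301.

Q̄_A / Q̄_B ≈ 0.930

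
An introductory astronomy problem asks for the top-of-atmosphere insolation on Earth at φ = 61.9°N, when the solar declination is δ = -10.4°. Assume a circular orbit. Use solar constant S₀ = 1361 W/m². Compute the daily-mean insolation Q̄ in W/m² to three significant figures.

Q̄ ≈ 104 W/m²

cos H₀ = −tan(+61.9°) tan(-10.400°) = 0.3437, H₀ = 1.2199 rad.
Bracket: H₀ sin φ sin δ + cos φ cos δ sin H₀ = 1.2199×0.88213×-0.18052 + 0.47101×0.98357×0.93907 = -0.194259 + 0.435044 = 0.240785.
Q̄ = (S₀/π) × [bracket] = (1361/π) × 0.240785 = 104.3 W/m².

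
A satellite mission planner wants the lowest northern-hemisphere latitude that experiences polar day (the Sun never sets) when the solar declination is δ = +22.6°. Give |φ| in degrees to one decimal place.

Polar day requires cos H₀ = −tan φ tan δ ≤ −1, i.e. tan φ tan δ ≥ 1.
The boundary is |tan φ| · |tan δ| = 1, so |φ| = 90° − |δ| = 90° − 22.6° = 67.4° in the northern hemisphere.

|φ| = 67.4°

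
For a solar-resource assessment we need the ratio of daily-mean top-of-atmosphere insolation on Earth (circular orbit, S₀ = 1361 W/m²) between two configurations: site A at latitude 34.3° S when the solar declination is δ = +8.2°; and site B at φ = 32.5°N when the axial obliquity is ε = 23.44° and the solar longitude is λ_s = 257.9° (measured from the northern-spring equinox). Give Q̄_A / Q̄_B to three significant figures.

Q̄_A / Q̄_B ≈ 1.46

— Configuration A (φ=-34.3°):
cos H₀ = −tan(-34.3°) tan(+8.200°) = 0.0983, H₀ = 1.4723 rad.
Bracket: H₀ sin φ sin δ + cos φ cos δ sin H₀ = 1.4723×-0.56353×0.14263 + 0.82610×0.98978×0.99516 = -0.118338 + 0.813700 = 0.695362.
Q̄ = (S₀/π) × [bracket] = (1361/π) × 0.695362 = 301.24 W/m².
— Configuration B (φ=+32.5°):
Solar declination: sin δ = sin ε · sin λ_s = sin 23.44° × sin 257.9° = -0.38895, so δ = -22.889°.
cos H₀ = −tan(+32.5°) tan(-22.889°) = 0.2690, H₀ = 1.2985 rad.
Bracket: H₀ sin φ sin δ + cos φ cos δ sin H₀ = 1.2985×0.53730×-0.38895 + 0.84339×0.92126×0.96315 = -0.271364 + 0.748350 = 0.476986.
Q̄ = (S₀/π) × [bracket] = (1361/π) × 0.476986 = 206.64 W/m².
Ratio Q̄_A / Q̄_B = 301.24 / 206.64 = 1.458.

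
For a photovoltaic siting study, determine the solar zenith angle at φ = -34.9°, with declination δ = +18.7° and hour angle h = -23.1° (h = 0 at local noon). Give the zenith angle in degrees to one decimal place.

cos θ_z = sin φ sin δ + cos φ cos δ cos h = -0.183437 + 0.714569 = 0.531132.
θ_z = arccos(0.531132) = 57.9°.

θ_z = 57.9°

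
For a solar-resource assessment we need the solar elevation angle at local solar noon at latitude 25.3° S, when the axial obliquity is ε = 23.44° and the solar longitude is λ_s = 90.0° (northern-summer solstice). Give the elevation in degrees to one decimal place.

41.3°

Solar declination: sin δ = sin ε · sin λ_s = sin 23.44° × sin 90.0° = 0.39779, so δ = +23.440°.
At local noon the hour angle is zero, so the zenith angle equals |φ − δ| = |-25.3° − (+23.440°)| = 48.740°.
Elevation = 90° − 48.740° = 41.3°.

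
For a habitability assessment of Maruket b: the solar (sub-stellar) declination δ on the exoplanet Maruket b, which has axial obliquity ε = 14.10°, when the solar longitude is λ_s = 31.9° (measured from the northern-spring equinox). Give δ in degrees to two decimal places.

sin δ = sin ε · sin λ_s = sin 14.10° × sin 31.9° = 0.128736.
δ = arcsin(0.128736) = +7.40°.

δ = +7.40°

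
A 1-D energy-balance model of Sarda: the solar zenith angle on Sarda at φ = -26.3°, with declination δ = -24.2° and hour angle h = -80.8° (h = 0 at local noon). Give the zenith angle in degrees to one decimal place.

θ_z = 71.8°

cos θ_z = sin φ sin δ + cos φ cos δ cos h = 0.181625 + 0.130735 = 0.312360.
θ_z = arccos(0.312360) = 71.8°.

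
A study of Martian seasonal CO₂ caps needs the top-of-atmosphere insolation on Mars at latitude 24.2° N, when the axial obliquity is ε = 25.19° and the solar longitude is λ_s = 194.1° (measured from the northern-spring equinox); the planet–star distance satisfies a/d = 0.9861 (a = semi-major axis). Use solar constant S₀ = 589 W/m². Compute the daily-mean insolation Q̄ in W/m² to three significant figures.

Q̄ ≈ 153 W/m²

Solar declination: sin δ = sin ε · sin λ_s = sin 25.19° × sin 194.1° = -0.10369, so δ = -5.952°.
cos H₀ = −tan(+24.2°) tan(-5.952°) = 0.0469, H₀ = 1.5239 rad.
Bracket: H₀ sin φ sin δ + cos φ cos δ sin H₀ = 1.5239×0.40992×-0.10369 + 0.91212×0.99461×0.99890 = -0.064773 + 0.906206 = 0.841433.
Inverse-square distance factor (a/d)² = 0.9861² = 0.972393.
Q̄ = (S₀/π) × 0.972393 × [bracket] = (589/π) × 0.972393 × 0.841433 = 153.4 W/m².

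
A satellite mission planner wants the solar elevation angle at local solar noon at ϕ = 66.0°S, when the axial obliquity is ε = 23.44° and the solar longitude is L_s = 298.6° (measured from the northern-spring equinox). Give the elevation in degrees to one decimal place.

44.4°

Solar declination: sin δ = sin ε · sin L_s = sin 23.44° × sin 298.6° = -0.34925, so δ = -20.442°.
At local noon the hour angle is zero, so the zenith angle equals |ϕ − δ| = |-66.0° − (-20.442°)| = 45.558°.
Elevation = 90° − 45.558° = 44.4°.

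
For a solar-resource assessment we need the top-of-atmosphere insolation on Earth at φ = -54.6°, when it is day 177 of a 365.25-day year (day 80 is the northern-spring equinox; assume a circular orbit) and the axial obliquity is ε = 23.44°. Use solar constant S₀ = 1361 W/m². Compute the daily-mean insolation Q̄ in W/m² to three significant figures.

Q̄ ≈ 54.7 W/m²

Solar longitude: λ_s = 360° × (177 − 80)/365.25 = 95.606°.
sin δ = sin 23.44° × sin 95.606° = 0.39589, so δ = +23.321°.
cos H₀ = −tan(-54.6°) tan(+23.321°) = 0.6066, H₀ = 0.9190 rad.
Bracket: H₀ sin φ sin δ + cos φ cos δ sin H₀ = 0.9190×-0.81513×0.39589 + 0.57928×0.91830×0.79499 = -0.296563 + 0.422897 = 0.126334.
Q̄ = (S₀/π) × [bracket] = (1361/π) × 0.126334 = 54.73 W/m².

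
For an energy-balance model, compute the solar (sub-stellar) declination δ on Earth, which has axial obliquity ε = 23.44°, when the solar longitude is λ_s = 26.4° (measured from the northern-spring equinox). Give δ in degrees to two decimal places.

δ = +10.19°

sin δ = sin ε · sin λ_s = sin 23.44° × sin 26.4° = 0.176871.
δ = arcsin(0.176871) = +10.19°.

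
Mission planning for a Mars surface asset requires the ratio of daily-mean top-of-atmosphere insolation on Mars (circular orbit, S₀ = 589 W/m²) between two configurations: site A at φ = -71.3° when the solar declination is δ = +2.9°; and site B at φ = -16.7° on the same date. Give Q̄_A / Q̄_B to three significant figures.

Q̄_A / Q̄_B ≈ 0.266

— Configuration A (φ=-71.3°):
cos H₀ = −tan(-71.3°) tan(+2.900°) = 0.1497, H₀ = 1.4206 rad.
Bracket: H₀ sin φ sin δ + cos φ cos δ sin H₀ = 1.4206×-0.94721×0.05059 + 0.32061×0.99872×0.98874 = -0.068074 + 0.316594 = 0.248520.
Q̄ = (S₀/π) × [bracket] = (589/π) × 0.248520 = 46.594 W/m².
— Configuration B (φ=-16.7°):
cos H₀ = −tan(-16.7°) tan(+2.900°) = 0.0152, H₀ = 1.5556 rad.
Bracket: H₀ sin φ sin δ + cos φ cos δ sin H₀ = 1.5556×-0.28736×0.05059 + 0.95782×0.99872×0.99988 = -0.022615 + 0.956479 = 0.933864.
Q̄ = (S₀/π) × [bracket] = (589/π) × 0.933864 = 175.09 W/m².
Ratio Q̄_A / Q̄_B = 46.594 / 175.09 = 0.2661.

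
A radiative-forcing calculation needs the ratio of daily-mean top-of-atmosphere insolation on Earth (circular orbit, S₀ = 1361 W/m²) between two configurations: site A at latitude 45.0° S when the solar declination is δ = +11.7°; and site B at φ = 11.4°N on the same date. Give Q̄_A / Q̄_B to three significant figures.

— Configuration A (φ=-45.0°):
cos H₀ = −tan(-45.0°) tan(+11.700°) = 0.2071, H₀ = 1.3622 rad.
Bracket: H₀ sin φ sin δ + cos φ cos δ sin H₀ = 1.3622×-0.70711×0.20279 + 0.70711×0.97922×0.97832 = -0.195332 + 0.677405 = 0.482073.
Q̄ = (S₀/π) × [bracket] = (1361/π) × 0.482073 = 208.84 W/m².
— Configuration B (φ=+11.4°):
cos H₀ = −tan(+11.4°) tan(+11.700°) = -0.0418, H₀ = 1.6126 rad.
Bracket: H₀ sin φ sin δ + cos φ cos δ sin H₀ = 1.6126×0.19766×0.20279 + 0.98027×0.97922×0.99913 = 0.064639 + 0.959065 = 1.023704.
Q̄ = (S₀/π) × [bracket] = (1361/π) × 1.023704 = 443.49 W/m².
Ratio Q̄_A / Q̄_B = 208.84 / 443.49 = 0.4709.

Q̄_A / Q̄_B ≈ 0.471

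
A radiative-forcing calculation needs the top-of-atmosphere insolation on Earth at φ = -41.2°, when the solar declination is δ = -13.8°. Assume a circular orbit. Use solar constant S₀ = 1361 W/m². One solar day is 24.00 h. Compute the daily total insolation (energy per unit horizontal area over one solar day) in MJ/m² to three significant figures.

cos H₀ = −tan(-41.2°) tan(-13.800°) = -0.2150, H₀ = 1.7875 rad.
Bracket: H₀ sin φ sin δ + cos φ cos δ sin H₀ = 1.7875×-0.65869×-0.23853 + 0.75241×0.97113×0.97661 = 0.280847 + 0.713597 = 0.994444.
Q̄ = (S₀/π) × [bracket] = (1361/π) × 0.994444 = 430.81 W/m².
Daily total = Q̄ × 24.00 h × 3600 s/h = 430.81 × 24.00 × 3600 / 10⁶ = 37.22 MJ/m².

37.2 MJ/m²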